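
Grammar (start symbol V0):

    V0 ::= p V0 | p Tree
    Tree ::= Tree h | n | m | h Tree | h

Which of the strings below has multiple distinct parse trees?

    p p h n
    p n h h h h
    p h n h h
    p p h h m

p h n h h

p p h n: 1 tree
p n h h h h: 1 tree
p h n h h: 3 trees
p p h h m: 1 tree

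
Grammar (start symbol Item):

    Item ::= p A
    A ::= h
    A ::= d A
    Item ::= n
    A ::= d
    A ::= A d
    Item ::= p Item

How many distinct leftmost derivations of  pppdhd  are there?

2

Parse trees for pppdhd:
  [Item p [Item p [Item p [A d [A [A h] d]]]]]
  [Item p [Item p [Item p [A [A d [A h]] d]]]]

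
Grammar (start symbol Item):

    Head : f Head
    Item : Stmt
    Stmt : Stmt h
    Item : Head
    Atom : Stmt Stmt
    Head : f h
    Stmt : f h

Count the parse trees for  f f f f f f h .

1

Parse trees for f f f f f f h:
  [Item [Head f [Head f [Head f [Head f [Head f [Head f h]]]]]]]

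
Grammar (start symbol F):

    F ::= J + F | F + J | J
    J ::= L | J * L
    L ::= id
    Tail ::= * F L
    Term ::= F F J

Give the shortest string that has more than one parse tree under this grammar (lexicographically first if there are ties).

length 1: no string has ≥2 trees
length 3: id + id has 2 parse trees

Two derivations of id + id:
  F ⇒ J + F ⇒ L + F ⇒ id + F ⇒ id + J ⇒ id + L ⇒ id + id
  F ⇒ F + J ⇒ J + J ⇒ L + J ⇒ id + J ⇒ id + L ⇒ id + id

id + id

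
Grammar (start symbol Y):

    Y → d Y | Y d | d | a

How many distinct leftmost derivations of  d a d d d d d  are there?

6

Parse trees for d a d d d d d:
  [Y d [Y [Y [Y [Y [Y [Y a] d] d] d] d] d]]
  [Y [Y d [Y [Y [Y [Y [Y a] d] d] d] d]] d]
  [Y [Y [Y d [Y [Y [Y [Y a] d] d] d]] d] d]
  [Y [Y [Y [Y d [Y [Y [Y a] d] d]] d] d] d]
  [Y [Y [Y [Y [Y d [Y [Y a] d]] d] d] d] d]
  [Y [Y [Y [Y [Y [Y d [Y a]] d] d] d] d] d]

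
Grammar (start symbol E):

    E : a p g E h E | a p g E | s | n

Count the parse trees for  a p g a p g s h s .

Parse trees for a p g a p g s h s:
  [E a p g [E a p g [E s]] h [E s]]
  [E a p g [E a p g [E s] h [E s]]]

2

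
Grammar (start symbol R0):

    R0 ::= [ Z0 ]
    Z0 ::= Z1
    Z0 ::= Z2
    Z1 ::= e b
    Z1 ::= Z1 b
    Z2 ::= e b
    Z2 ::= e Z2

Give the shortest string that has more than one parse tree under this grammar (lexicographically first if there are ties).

[ e b ]

length 4: [ e b ] has 2 parse trees

Two derivations of [ e b ]:
  R0 ⇒ [ Z0 ] ⇒ [ Z1 ] ⇒ [ e b ]
  R0 ⇒ [ Z0 ] ⇒ [ Z2 ] ⇒ [ e b ]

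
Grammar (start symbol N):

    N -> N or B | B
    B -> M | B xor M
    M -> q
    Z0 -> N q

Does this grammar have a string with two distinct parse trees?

(Z0 is unreachable from N, so its rules don't affect L(N).) This is a standard precedence ladder (N over B over M), with each level left-recursive on its own operator ('or' at N, 'xor' at B). That structure is LR(1), hence unambiguous.

Unambiguous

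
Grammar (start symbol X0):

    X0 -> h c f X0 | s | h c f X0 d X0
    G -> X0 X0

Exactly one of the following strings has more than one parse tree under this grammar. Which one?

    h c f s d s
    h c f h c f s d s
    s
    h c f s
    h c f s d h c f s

h c f s d s: 1 tree
h c f h c f s d s: 2 trees
s: 1 tree
h c f s: 1 tree
h c f s d h c f s: 1 tree

h c f h c f s d s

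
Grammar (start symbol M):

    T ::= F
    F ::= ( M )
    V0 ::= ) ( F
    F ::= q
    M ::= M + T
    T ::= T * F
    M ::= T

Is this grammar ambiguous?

Only M, T, F are reachable from M; ignoring the rest: This is a standard precedence ladder (M over T over F), with each level left-recursive on its own operator ('+' at M, '*' at T). That structure is LR(1), hence unambiguous.

Unambiguous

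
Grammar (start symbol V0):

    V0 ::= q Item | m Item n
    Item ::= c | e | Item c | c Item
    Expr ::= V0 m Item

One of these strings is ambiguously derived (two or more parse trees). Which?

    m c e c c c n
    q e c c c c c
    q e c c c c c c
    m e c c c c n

m c e c c c n: 4 trees
q e c c c c c: 1 tree
q e c c c c c c: 1 tree
m e c c c c n: 1 tree

m c e c c c n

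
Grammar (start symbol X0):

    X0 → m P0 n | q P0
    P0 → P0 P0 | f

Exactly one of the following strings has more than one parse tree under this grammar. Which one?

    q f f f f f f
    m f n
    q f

q f f f f f f: 42 trees
m f n: 1 tree
q f: 1 tree

q f f f f f f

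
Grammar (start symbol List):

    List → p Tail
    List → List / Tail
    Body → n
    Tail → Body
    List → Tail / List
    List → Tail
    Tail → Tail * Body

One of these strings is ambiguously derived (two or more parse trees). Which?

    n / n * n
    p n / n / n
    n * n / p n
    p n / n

n / n * n

n / n * n: 2 trees
p n / n / n: 1 tree
n * n / p n: 1 tree
p n / n: 1 tree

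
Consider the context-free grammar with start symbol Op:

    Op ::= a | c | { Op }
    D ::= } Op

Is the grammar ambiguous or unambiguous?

Unambiguous

Only Op is reachable from Op; ignoring the rest: Each string is a nest of matched brackets around a single atom. An opening bracket forces the recursive rule; an atom forces the base rule.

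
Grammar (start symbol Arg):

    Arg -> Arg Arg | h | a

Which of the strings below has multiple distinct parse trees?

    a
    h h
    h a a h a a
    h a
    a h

a: 1 tree
h h: 1 tree
h a a h a a: 42 trees
h a: 1 tree
a h: 1 tree

h a a h a a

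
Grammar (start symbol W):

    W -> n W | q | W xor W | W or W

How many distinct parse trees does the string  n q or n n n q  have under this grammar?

2

Parse trees for n q or n n n q:
  [W n [W [W q] or [W n [W n [W n [W q]]]]]]
  [W [W n [W q]] or [W n [W n [W n [W q]]]]]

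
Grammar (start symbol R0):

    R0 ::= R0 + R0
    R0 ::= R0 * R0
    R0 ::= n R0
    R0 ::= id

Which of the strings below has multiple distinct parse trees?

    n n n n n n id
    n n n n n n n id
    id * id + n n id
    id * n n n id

id * id + n n id

n n n n n n id: 1 tree
n n n n n n n id: 1 tree
id * id + n n id: 2 trees
id * n n n id: 1 tree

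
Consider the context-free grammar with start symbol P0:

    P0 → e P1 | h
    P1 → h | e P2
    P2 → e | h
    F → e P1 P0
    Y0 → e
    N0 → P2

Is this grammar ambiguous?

Only P0, P1, P2 are reachable from P0; ignoring the rest: Each reachable nonterminal has at most one production per leading terminal, and all productions are right-linear; the derivation is determined token-by-token.

Unambiguous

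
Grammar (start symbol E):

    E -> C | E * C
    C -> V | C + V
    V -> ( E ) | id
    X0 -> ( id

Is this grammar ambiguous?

Unambiguous

(X0 is unreachable from E, so its rules don't affect L(E).) E → E * C | C  ;  C → C + V | V  — a left-associative chain with V at the bottom. Each string factors uniquely by precedence.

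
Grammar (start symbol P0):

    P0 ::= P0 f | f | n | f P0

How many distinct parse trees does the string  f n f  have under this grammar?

Parse trees for f n f:
  [P0 [P0 f [P0 n]] f]
  [P0 f [P0 [P0 n] f]]

2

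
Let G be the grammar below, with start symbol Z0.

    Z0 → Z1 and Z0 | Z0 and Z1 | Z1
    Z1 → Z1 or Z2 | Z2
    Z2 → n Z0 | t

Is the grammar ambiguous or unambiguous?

Witness: t and t

Derivation 1: Z0 ⇒ Z1 and Z0 ⇒ Z2 and Z0 ⇒ t and Z0 ⇒ t and Z1 ⇒ t and Z2 ⇒ t and t
Derivation 2: Z0 ⇒ Z0 and Z1 ⇒ Z1 and Z1 ⇒ Z2 and Z1 ⇒ t and Z1 ⇒ t and Z2 ⇒ t and t

Two distinct leftmost derivations for the same string.

Ambiguous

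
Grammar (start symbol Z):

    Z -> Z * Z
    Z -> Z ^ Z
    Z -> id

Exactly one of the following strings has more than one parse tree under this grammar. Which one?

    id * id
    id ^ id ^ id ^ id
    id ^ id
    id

id * id: 1 tree
id ^ id ^ id ^ id: 5 trees
id ^ id: 1 tree
id: 1 tree

id ^ id ^ id ^ id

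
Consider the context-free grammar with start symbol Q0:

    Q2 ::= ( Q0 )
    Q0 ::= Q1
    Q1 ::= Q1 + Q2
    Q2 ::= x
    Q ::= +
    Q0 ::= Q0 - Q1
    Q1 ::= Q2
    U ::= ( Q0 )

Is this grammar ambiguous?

(Q, U are unreachable from Q0, so their rules don't affect L(Q0).) This is a standard precedence ladder (Q0 over Q1 over Q2), with each level left-recursive on its own operator ('-' at Q0, '+' at Q1). That structure is LR(1), hence unambiguous.

Unambiguous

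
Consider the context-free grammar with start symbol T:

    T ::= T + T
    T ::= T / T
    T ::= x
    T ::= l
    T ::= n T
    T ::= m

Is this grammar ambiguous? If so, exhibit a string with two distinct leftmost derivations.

Witness: n l + l

Derivation 1: T ⇒ T + T ⇒ n T + T ⇒ n l + T ⇒ n l + l
Derivation 2: T ⇒ n T ⇒ n T + T ⇒ n l + T ⇒ n l + l

Two distinct leftmost derivations for the same string.

Ambiguous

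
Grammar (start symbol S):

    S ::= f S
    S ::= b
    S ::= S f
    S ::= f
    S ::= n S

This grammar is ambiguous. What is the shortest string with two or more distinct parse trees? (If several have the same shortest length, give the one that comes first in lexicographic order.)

length 1: no string has ≥2 trees
length 2: f f has 2 parse trees

Two derivations of f f:
  S ⇒ f S ⇒ f f
  S ⇒ S f ⇒ f f

f f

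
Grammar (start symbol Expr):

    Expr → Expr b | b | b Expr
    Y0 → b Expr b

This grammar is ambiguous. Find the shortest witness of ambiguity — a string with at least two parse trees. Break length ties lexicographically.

length 1: no string has ≥2 trees
length 2: b b has 2 parse trees

Two derivations of b b:
  Expr ⇒ Expr b ⇒ b b
  Expr ⇒ b Expr ⇒ b b

b b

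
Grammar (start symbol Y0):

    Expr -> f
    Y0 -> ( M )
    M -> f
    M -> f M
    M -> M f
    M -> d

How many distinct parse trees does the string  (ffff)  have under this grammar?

Parse trees for (ffff):
  [Y0 ( [M f [M f [M f [M f]]]] )]
  [Y0 ( [M f [M f [M [M f] f]]] )]
  [Y0 ( [M f [M [M f [M f]] f]] )]
  [Y0 ( [M f [M [M [M f] f] f]] )]
  [Y0 ( [M [M f [M f [M f]]] f] )]
  [Y0 ( [M [M f [M [M f] f]] f] )]
  [Y0 ( [M [M [M f [M f]] f] f] )]
  [Y0 ( [M [M [M [M f] f] f] f] )]

8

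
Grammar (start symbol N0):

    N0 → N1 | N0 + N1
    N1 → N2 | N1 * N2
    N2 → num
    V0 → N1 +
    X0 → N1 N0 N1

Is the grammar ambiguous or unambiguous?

Unambiguous

Only N0, N1, N2 are reachable from N0; ignoring the rest: This is a standard precedence ladder (N0 over N1 over N2), with each level left-recursive on its own operator ('+' at N0, '*' at N1). That structure is LR(1), hence unambiguous.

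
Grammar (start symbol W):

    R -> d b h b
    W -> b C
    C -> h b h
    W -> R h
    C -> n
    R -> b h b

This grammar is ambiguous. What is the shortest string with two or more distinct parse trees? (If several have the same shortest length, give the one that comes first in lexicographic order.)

b h b h

length 2: no string has ≥2 trees
length 4: b h b h has 2 parse trees

Two derivations of b h b h:
  W ⇒ b C ⇒ b h b h
  W ⇒ R h ⇒ b h b h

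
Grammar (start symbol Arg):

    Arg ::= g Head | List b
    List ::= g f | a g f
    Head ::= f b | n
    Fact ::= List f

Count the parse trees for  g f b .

Parse trees for g f b:
  [Arg g [Head f b]]
  [Arg [List g f] b]

2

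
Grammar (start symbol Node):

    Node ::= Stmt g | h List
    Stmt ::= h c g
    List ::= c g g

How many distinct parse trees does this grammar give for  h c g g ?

2

Parse trees for h c g g:
  [Node [Stmt h c g] g]
  [Node h [List c g g]]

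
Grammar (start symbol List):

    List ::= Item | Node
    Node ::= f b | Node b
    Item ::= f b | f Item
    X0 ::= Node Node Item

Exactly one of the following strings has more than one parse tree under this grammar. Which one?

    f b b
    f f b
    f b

f b b: 1 tree
f f b: 1 tree
f b: 2 trees

f b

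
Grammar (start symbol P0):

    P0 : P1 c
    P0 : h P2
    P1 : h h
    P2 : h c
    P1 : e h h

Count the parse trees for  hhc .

2

Parse trees for hhc:
  [P0 [P1 h h] c]
  [P0 h [P2 h c]]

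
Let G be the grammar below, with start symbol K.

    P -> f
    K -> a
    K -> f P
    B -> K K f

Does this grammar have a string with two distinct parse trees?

Only K, P are reachable from K; ignoring the rest: Restricted to the reachable nonterminals, every rule has the form A → t or A → t B, and no two rules for the same A share a first terminal. The grammar encodes a DFA — one run per string.

Unambiguous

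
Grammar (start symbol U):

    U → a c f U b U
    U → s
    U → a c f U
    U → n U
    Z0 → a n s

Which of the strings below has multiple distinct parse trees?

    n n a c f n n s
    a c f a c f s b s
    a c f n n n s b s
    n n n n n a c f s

a c f a c f s b s

n n a c f n n s: 1 tree
a c f a c f s b s: 2 trees
a c f n n n s b s: 1 tree
n n n n n a c f s: 1 tree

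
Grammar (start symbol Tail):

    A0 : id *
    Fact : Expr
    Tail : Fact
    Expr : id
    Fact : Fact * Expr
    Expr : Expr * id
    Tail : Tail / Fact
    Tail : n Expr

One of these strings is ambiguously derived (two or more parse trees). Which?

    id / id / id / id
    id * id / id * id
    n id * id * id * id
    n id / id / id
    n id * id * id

id * id / id * id

id / id / id / id: 1 tree
id * id / id * id: 4 trees
n id * id * id * id: 1 tree
n id / id / id: 1 tree
n id * id * id: 1 tree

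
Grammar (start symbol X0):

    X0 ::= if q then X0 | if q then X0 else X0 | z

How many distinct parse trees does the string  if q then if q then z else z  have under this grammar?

Parse trees for if q then if q then z else z:
  [X0 if q then [X0 if q then [X0 z] else [X0 z]]]
  [X0 if q then [X0 if q then [X0 z]] else [X0 z]]

2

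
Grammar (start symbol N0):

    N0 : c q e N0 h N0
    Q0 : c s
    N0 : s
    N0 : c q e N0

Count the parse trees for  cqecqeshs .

2

Parse trees for cqecqeshs:
  [N0 c q e [N0 c q e [N0 s]] h [N0 s]]
  [N0 c q e [N0 c q e [N0 s] h [N0 s]]]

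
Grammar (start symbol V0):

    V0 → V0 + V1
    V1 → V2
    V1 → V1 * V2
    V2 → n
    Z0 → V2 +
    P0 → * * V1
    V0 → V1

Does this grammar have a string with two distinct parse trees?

Only V0, V1, V2 are reachable from V0; ignoring the rest: The grammar is stratified — V0 handles '+' (left-recursive), V1 handles '*', V2 atoms. Each operator has a fixed associativity and precedence level, so every string has one parse.

Unambiguous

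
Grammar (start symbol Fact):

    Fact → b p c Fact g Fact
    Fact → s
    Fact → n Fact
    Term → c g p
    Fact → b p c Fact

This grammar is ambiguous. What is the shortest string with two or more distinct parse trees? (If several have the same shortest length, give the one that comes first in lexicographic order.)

b p c b p c s g s

length 1: no string has ≥2 trees
length 2: no string has ≥2 trees
length 3: no string has ≥2 trees
length 4: no string has ≥2 trees
length 5: no string has ≥2 trees
length 6: no string has ≥2 trees
length 7: no string has ≥2 trees
length 8: no string has ≥2 trees
length 9: b p c b p c s g s has 2 parse trees

Two derivations of b p c b p c s g s:
  Fact ⇒ b p c Fact g Fact ⇒ b p c b p c Fact g Fact ⇒ b p c b p c s g Fact ⇒ b p c b p c s g s
  Fact ⇒ b p c Fact ⇒ b p c b p c Fact g Fact ⇒ b p c b p c s g Fact ⇒ b p c b p c s g s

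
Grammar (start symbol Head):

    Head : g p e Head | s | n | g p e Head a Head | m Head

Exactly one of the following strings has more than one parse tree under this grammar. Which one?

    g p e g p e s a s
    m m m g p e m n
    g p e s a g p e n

g p e g p e s a s: 2 trees
m m m g p e m n: 1 tree
g p e s a g p e n: 1 tree

g p e g p e s a s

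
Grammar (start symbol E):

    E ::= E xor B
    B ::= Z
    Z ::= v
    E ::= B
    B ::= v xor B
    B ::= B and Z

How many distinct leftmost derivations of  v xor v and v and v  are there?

Parse trees for v xor v and v and v:
  [E [E [B [Z v]]] xor [B [B [B [Z v]] and [Z v]] and [Z v]]]
  [E [B v xor [B [B [B [Z v]] and [Z v]] and [Z v]]]]
  [E [B [B v xor [B [B [Z v]] and [Z v]]] and [Z v]]]
  [E [B [B [B v xor [B [Z v]]] and [Z v]] and [Z v]]]

4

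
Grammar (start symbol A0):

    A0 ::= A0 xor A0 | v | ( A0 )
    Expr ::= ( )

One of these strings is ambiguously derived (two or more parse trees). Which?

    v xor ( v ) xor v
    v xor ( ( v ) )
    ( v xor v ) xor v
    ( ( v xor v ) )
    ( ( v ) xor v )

v xor ( v ) xor v

v xor ( v ) xor v: 2 trees
v xor ( ( v ) ): 1 tree
( v xor v ) xor v: 1 tree
( ( v xor v ) ): 1 tree
( ( v ) xor v ): 1 tree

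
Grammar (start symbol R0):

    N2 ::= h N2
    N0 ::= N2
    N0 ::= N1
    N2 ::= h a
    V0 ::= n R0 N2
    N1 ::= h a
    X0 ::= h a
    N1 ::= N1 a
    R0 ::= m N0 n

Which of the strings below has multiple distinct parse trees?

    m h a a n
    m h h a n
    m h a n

m h a n

m h a a n: 1 tree
m h h a n: 1 tree
m h a n: 2 trees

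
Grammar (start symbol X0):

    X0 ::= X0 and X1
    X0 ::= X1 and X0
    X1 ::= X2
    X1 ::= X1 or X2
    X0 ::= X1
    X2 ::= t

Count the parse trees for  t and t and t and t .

Parse trees for t and t and t and t:
  [X0 [X0 [X0 [X0 [X1 [X2 t]]] and [X1 [X2 t]]] and [X1 [X2 t]]] and [X1 [X2 t]]]
  [X0 [X0 [X0 [X1 [X2 t]] and [X0 [X1 [X2 t]]]] and [X1 [X2 t]]] and [X1 [X2 t]]]
  [X0 [X0 [X1 [X2 t]] and [X0 [X0 [X1 [X2 t]]] and [X1 [X2 t]]]] and [X1 [X2 t]]]
  [X0 [X0 [X1 [X2 t]] and [X0 [X1 [X2 t]] and [X0 [X1 [X2 t]]]]] and [X1 [X2 t]]]
  [X0 [X1 [X2 t]] and [X0 [X0 [X0 [X1 [X2 t]]] and [X1 [X2 t]]] and [X1 [X2 t]]]]
  [X0 [X1 [X2 t]] and [X0 [X0 [X1 [X2 t]] and [X0 [X1 [X2 t]]]] and [X1 [X2 t]]]]
  [X0 [X1 [X2 t]] and [X0 [X1 [X2 t]] and [X0 [X0 [X1 [X2 t]]] and [X1 [X2 t]]]]]
  [X0 [X1 [X2 t]] and [X0 [X1 [X2 t]] and [X0 [X1 [X2 t]] and [X0 [X1 [X2 t]]]]]]

8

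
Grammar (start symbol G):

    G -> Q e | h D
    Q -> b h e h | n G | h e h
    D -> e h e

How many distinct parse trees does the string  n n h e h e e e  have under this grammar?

2

Parse trees for n n h e h e e e:
  [G [Q n [G [Q n [G [Q h e h] e]] e]] e]
  [G [Q n [G [Q n [G h [D e h e]]] e]] e]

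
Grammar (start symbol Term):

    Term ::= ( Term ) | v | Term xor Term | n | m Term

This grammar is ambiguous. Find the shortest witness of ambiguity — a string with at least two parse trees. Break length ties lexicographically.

length 1: no string has ≥2 trees
length 2: no string has ≥2 trees
length 3: no string has ≥2 trees
length 4: m n xor n has 2 parse trees

Two derivations of m n xor n:
  Term ⇒ Term xor Term ⇒ m Term xor Term ⇒ m n xor Term ⇒ m n xor n
  Term ⇒ m Term ⇒ m Term xor Term ⇒ m n xor Term ⇒ m n xor n

m n xor n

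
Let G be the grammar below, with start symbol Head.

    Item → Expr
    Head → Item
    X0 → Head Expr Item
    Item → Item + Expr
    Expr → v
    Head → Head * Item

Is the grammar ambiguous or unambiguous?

(X0 is unreachable from Head, so its rules don't affect L(Head).) This is a standard precedence ladder (Head over Item over Expr), with each level left-recursive on its own operator ('*' at Head, '+' at Item). That structure is LR(1), hence unambiguous.

Unambiguous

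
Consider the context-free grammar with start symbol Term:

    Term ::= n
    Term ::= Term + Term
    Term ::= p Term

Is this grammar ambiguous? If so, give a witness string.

Witness: p n + n

Derivation 1: Term ⇒ Term + Term ⇒ p Term + Term ⇒ p n + Term ⇒ p n + n
Derivation 2: Term ⇒ p Term ⇒ p Term + Term ⇒ p n + Term ⇒ p n + n

Two distinct leftmost derivations for the same string.

Ambiguous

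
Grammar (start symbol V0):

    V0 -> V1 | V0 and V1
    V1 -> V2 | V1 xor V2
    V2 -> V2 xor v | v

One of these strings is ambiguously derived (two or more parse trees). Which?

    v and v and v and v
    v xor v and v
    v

v and v and v and v: 1 tree
v xor v and v: 2 trees
v: 1 tree

v xor v and v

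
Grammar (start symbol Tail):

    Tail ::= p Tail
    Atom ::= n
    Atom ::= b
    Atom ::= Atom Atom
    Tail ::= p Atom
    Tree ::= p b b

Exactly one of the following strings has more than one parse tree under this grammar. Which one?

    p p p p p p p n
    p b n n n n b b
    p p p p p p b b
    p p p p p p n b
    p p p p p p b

p b n n n n b b

p p p p p p p n: 1 tree
p b n n n n b b: 132 trees
p p p p p p b b: 1 tree
p p p p p p n b: 1 tree
p p p p p p b: 1 tree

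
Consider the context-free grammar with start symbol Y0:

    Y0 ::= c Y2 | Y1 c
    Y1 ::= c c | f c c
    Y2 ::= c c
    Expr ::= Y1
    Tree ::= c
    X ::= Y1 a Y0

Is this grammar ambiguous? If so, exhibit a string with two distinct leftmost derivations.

Witness: c c c

Derivation 1: Y0 ⇒ c Y2 ⇒ c c c
Derivation 2: Y0 ⇒ Y1 c ⇒ c c c

Two distinct leftmost derivations for the same string.

Ambiguous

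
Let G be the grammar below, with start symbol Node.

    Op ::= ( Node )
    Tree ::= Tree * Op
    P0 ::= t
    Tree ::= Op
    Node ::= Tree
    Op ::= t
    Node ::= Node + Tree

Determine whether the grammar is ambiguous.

Only Node, Tree, Op are reachable from Node; ignoring the rest: This is a standard precedence ladder (Node over Tree over Op), with each level left-recursive on its own operator ('+' at Node, '*' at Tree). That structure is LR(1), hence unambiguous.

Unambiguous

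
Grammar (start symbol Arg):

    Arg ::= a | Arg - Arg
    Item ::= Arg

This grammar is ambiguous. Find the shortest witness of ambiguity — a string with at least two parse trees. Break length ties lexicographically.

length 1: no string has ≥2 trees
length 3: no string has ≥2 trees
length 5: a - a - a has 2 parse trees

Two derivations of a - a - a:
  Arg ⇒ Arg - Arg ⇒ a - Arg ⇒ a - Arg - Arg ⇒ a - a - Arg ⇒ a - a - a
  Arg ⇒ Arg - Arg ⇒ Arg - Arg - Arg ⇒ a - Arg - Arg ⇒ a - a - Arg ⇒ a - a - a

a - a - a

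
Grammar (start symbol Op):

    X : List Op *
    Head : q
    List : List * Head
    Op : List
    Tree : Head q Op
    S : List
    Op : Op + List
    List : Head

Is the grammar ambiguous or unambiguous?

Unambiguous

Only Op, List, Head are reachable from Op; ignoring the rest: The grammar is stratified — Op handles '+' (left-recursive), List handles '*', Head atoms. Each operator has a fixed associativity and precedence level, so every string has one parse.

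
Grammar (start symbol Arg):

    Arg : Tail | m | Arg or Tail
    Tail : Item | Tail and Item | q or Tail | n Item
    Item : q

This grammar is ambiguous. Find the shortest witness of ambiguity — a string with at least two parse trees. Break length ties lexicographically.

q or q

length 1: no string has ≥2 trees
length 2: no string has ≥2 trees
length 3: q or q has 2 parse trees

Two derivations of q or q:
  Arg ⇒ Tail ⇒ q or Tail ⇒ q or Item ⇒ q or q
  Arg ⇒ Arg or Tail ⇒ Tail or Tail ⇒ Item or Tail ⇒ q or Tail ⇒ q or Item ⇒ q or q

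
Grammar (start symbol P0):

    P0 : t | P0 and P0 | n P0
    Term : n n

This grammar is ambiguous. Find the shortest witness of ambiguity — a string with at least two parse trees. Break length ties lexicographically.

length 1: no string has ≥2 trees
length 2: no string has ≥2 trees
length 3: no string has ≥2 trees
length 4: n t and t has 2 parse trees

Two derivations of n t and t:
  P0 ⇒ P0 and P0 ⇒ n P0 and P0 ⇒ n t and P0 ⇒ n t and t
  P0 ⇒ n P0 ⇒ n P0 and P0 ⇒ n t and P0 ⇒ n t and t

n t and t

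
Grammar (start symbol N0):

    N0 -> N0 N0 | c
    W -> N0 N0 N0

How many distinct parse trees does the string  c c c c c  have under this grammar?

14

Parse trees for c c c c c (showing first 6 of 14):
  [N0 [N0 c] [N0 [N0 c] [N0 [N0 c] [N0 [N0 c] [N0 c]]]]]
  [N0 [N0 c] [N0 [N0 c] [N0 [N0 [N0 c] [N0 c]] [N0 c]]]]
  [N0 [N0 c] [N0 [N0 [N0 c] [N0 c]] [N0 [N0 c] [N0 c]]]]
  [N0 [N0 c] [N0 [N0 [N0 c] [N0 [N0 c] [N0 c]]] [N0 c]]]
  [N0 [N0 c] [N0 [N0 [N0 [N0 c] [N0 c]] [N0 c]] [N0 c]]]
  [N0 [N0 [N0 c] [N0 c]] [N0 [N0 c] [N0 [N0 c] [N0 c]]]]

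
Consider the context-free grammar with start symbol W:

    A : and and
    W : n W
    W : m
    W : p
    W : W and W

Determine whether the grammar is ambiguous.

Witness: n m and m

Derivation 1: W ⇒ n W ⇒ n W and W ⇒ n m and W ⇒ n m and m
Derivation 2: W ⇒ W and W ⇒ n W and W ⇒ n m and W ⇒ n m and m

Two distinct leftmost derivations for the same string.

Ambiguous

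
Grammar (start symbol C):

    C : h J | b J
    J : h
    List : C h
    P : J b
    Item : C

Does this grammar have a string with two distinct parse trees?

Unambiguous

(List, P, Item are unreachable from C, so their rules don't affect L(C).) The reachable rules are right-linear with at most one rule per (nonterminal, next-terminal) pair. Each input token forces the next rule, so parsing is deterministic.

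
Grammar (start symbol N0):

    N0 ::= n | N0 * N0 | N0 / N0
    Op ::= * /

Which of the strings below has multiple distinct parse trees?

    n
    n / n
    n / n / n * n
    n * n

n / n / n * n

n: 1 tree
n / n: 1 tree
n / n / n * n: 5 trees
n * n: 1 tree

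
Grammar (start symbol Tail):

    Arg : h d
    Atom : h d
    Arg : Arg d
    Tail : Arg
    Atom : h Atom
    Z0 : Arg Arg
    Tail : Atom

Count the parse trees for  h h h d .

1

Parse trees for h h h d:
  [Tail [Atom h [Atom h [Atom h d]]]]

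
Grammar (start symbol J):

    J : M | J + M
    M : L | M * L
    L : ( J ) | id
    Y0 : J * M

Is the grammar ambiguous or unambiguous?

Unambiguous

Only J, M, L are reachable from J; ignoring the rest: The grammar is stratified — J handles '+' (left-recursive), M handles '*', L atoms. Each operator has a fixed associativity and precedence level, so every string has one parse.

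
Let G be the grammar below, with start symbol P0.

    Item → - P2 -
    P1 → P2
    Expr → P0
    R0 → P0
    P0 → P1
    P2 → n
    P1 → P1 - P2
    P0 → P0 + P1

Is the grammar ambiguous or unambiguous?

Unambiguous

(Expr, Item, R0 are unreachable from P0, so their rules don't affect L(P0).) The grammar is stratified — P0 handles '+' (left-recursive), P1 handles '-', P2 atoms. Each operator has a fixed associativity and precedence level, so every string has one parse.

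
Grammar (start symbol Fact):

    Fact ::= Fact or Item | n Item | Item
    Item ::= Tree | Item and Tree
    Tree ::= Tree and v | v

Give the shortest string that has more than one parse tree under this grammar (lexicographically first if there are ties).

length 1: no string has ≥2 trees
length 2: no string has ≥2 trees
length 3: v and v has 2 parse trees

Two derivations of v and v:
  Fact ⇒ Item ⇒ Tree ⇒ Tree and v ⇒ v and v
  Fact ⇒ Item ⇒ Item and Tree ⇒ Tree and Tree ⇒ v and Tree ⇒ v and v

v and v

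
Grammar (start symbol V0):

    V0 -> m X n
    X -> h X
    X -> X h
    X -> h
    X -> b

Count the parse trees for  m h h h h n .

Parse trees for m h h h h n:
  [V0 m [X h [X h [X h [X h]]]] n]
  [V0 m [X h [X h [X [X h] h]]] n]
  [V0 m [X h [X [X h [X h]] h]] n]
  [V0 m [X h [X [X [X h] h] h]] n]
  [V0 m [X [X h [X h [X h]]] h] n]
  [V0 m [X [X h [X [X h] h]] h] n]
  [V0 m [X [X [X h [X h]] h] h] n]
  [V0 m [X [X [X [X h] h] h] h] n]

8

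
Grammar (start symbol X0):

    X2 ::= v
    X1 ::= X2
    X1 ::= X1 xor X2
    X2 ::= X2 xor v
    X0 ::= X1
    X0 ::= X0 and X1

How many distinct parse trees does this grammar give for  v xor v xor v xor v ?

8

Parse trees for v xor v xor v xor v:
  [X0 [X1 [X2 [X2 [X2 [X2 v] xor v] xor v] xor v]]]
  [X0 [X1 [X1 [X2 v]] xor [X2 [X2 [X2 v] xor v] xor v]]]
  [X0 [X1 [X1 [X2 [X2 v] xor v]] xor [X2 [X2 v] xor v]]]
  [X0 [X1 [X1 [X1 [X2 v]] xor [X2 v]] xor [X2 [X2 v] xor v]]]
  [X0 [X1 [X1 [X2 [X2 [X2 v] xor v] xor v]] xor [X2 v]]]
  [X0 [X1 [X1 [X1 [X2 v]] xor [X2 [X2 v] xor v]] xor [X2 v]]]
  [X0 [X1 [X1 [X1 [X2 [X2 v] xor v]] xor [X2 v]] xor [X2 v]]]
  [X0 [X1 [X1 [X1 [X1 [X2 v]] xor [X2 v]] xor [X2 v]] xor [X2 v]]]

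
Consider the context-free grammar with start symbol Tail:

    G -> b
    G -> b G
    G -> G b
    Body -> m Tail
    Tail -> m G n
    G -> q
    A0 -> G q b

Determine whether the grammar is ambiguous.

Witness: m b b n

Derivation 1: Tail ⇒ m G n ⇒ m b G n ⇒ m b b n
Derivation 2: Tail ⇒ m G n ⇒ m G b n ⇒ m b b n

Two distinct leftmost derivations for the same string.

Ambiguous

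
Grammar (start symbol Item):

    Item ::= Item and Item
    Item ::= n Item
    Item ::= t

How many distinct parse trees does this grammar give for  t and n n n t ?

Parse trees for t and n n n t:
  [Item [Item t] and [Item n [Item n [Item n [Item t]]]]]

1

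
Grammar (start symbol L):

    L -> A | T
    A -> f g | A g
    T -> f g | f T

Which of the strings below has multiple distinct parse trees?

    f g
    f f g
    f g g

f g: 2 trees
f f g: 1 tree
f g g: 1 tree

f g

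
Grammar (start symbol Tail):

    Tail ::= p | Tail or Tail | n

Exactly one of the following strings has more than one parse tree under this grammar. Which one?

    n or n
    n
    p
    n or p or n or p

n or p or n or p

n or n: 1 tree
n: 1 tree
p: 1 tree
n or p or n or p: 5 trees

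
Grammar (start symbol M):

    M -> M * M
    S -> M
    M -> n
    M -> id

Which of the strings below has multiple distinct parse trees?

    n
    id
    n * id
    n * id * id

n: 1 tree
id: 1 tree
n * id: 1 tree
n * id * id: 2 trees

n * id * id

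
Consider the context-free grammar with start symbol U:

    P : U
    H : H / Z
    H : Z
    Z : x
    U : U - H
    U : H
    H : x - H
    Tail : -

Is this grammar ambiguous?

Witness: x - x

Derivation 1: U ⇒ U - H ⇒ H - H ⇒ Z - H ⇒ x - H ⇒ x - Z ⇒ x - x
Derivation 2: U ⇒ H ⇒ x - H ⇒ x - Z ⇒ x - x

Two distinct leftmost derivations for the same string.

Ambiguous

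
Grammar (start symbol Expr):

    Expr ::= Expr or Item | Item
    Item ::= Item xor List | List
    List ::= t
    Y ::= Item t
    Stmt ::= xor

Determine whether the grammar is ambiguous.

(Y, Stmt are unreachable from Expr, so their rules don't affect L(Expr).) This is a standard precedence ladder (Expr over Item over List), with each level left-recursive on its own operator ('or' at Expr, 'xor' at Item). That structure is LR(1), hence unambiguous.

Unambiguous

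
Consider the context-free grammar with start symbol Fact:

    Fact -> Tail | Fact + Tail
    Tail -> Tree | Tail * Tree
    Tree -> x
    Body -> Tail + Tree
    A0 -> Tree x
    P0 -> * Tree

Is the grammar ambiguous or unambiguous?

(Body, A0, P0 are unreachable from Fact, so their rules don't affect L(Fact).) This is a standard precedence ladder (Fact over Tail over Tree), with each level left-recursive on its own operator ('+' at Fact, '*' at Tail). That structure is LR(1), hence unambiguous.

Unambiguous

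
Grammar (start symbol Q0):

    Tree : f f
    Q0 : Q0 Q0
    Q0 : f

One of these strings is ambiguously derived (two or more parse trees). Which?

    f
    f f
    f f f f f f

f f f f f f

f: 1 tree
f f: 1 tree
f f f f f f: 42 trees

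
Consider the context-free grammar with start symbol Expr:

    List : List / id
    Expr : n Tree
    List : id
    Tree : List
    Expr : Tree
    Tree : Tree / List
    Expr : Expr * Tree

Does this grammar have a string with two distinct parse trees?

Ambiguous

Witness: id / id

Derivation 1: Expr ⇒ Tree ⇒ List ⇒ List / id ⇒ id / id
Derivation 2: Expr ⇒ Tree ⇒ Tree / List ⇒ List / List ⇒ id / List ⇒ id / id

Two distinct leftmost derivations for the same string.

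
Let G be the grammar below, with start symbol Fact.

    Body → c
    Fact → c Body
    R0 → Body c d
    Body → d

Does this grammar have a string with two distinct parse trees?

Unambiguous

(R0 is unreachable from Fact, so its rules don't affect L(Fact).) Restricted to the reachable nonterminals, every rule has the form A → t or A → t B, and no two rules for the same A share a first terminal. The grammar encodes a DFA — one run per string.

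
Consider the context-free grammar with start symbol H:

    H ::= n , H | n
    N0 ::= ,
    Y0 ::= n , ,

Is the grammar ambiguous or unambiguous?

(N0, Y0 are unreachable from H, so their rules don't affect L(H).) Right-recursive list with a separator: after each atom, whether the separator follows determines the rule. One parse per string.

Unambiguous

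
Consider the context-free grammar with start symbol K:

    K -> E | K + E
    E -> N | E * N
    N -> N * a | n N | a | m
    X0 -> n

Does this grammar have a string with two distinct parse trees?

Ambiguous

Witness: a * a

Derivation 1: K ⇒ E ⇒ N ⇒ N * a ⇒ a * a
Derivation 2: K ⇒ E ⇒ E * N ⇒ N * N ⇒ a * N ⇒ a * a

Two distinct leftmost derivations for the same string.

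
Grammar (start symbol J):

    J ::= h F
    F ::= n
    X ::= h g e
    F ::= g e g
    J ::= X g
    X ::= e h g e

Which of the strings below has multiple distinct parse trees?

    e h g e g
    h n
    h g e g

h g e g

e h g e g: 1 tree
h n: 1 tree
h g e g: 2 trees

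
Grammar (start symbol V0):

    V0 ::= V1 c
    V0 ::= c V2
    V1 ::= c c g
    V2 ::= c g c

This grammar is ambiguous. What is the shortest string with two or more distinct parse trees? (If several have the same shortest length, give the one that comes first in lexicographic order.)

c c g c

length 4: c c g c has 2 parse trees

Two derivations of c c g c:
  V0 ⇒ V1 c ⇒ c c g c
  V0 ⇒ c V2 ⇒ c c g c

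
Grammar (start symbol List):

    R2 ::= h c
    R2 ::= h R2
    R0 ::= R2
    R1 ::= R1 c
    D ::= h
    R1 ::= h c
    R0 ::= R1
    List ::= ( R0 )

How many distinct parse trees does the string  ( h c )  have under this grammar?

Parse trees for ( h c ):
  [List ( [R0 [R2 h c]] )]
  [List ( [R0 [R1 h c]] )]

2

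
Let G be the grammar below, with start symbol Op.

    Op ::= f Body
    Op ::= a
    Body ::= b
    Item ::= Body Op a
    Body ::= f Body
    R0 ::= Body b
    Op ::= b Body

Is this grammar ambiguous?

Unambiguous

(Item, R0 are unreachable from Op, so their rules don't affect L(Op).) Each reachable nonterminal has at most one production per leading terminal, and all productions are right-linear; the derivation is determined token-by-token.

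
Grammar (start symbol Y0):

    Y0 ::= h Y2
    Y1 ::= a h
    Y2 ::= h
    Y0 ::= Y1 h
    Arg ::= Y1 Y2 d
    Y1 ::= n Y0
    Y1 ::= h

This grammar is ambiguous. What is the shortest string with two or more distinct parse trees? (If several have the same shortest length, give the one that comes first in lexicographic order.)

h h

length 2: h h has 2 parse trees

Two derivations of h h:
  Y0 ⇒ h Y2 ⇒ h h
  Y0 ⇒ Y1 h ⇒ h h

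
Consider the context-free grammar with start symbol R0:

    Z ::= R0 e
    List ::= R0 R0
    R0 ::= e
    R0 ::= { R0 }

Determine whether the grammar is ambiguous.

Only R0 is reachable from R0; ignoring the rest: Each string is a nest of matched brackets around a single atom. An opening bracket forces the recursive rule; an atom forces the base rule.

Unambiguous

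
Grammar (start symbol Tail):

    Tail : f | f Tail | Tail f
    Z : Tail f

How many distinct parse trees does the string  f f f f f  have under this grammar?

Parse trees for f f f f f (showing first 6 of 16):
  [Tail f [Tail f [Tail f [Tail f [Tail f]]]]]
  [Tail f [Tail f [Tail f [Tail [Tail f] f]]]]
  [Tail f [Tail f [Tail [Tail f [Tail f]] f]]]
  [Tail f [Tail f [Tail [Tail [Tail f] f] f]]]
  [Tail f [Tail [Tail f [Tail f [Tail f]]] f]]
  [Tail f [Tail [Tail f [Tail [Tail f] f]] f]]

16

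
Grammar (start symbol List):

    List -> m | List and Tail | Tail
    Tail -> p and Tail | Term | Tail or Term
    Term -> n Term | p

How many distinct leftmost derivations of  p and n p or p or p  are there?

4

Parse trees for p and n p or p or p:
  [List [List [Tail [Term p]]] and [Tail [Tail [Tail [Term n [Term p]]] or [Term p]] or [Term p]]]
  [List [Tail p and [Tail [Tail [Tail [Term n [Term p]]] or [Term p]] or [Term p]]]]
  [List [Tail [Tail p and [Tail [Tail [Term n [Term p]]] or [Term p]]] or [Term p]]]
  [List [Tail [Tail [Tail p and [Tail [Term n [Term p]]]] or [Term p]] or [Term p]]]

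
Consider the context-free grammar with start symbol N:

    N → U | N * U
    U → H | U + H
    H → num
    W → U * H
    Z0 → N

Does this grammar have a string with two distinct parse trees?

(W, Z0 are unreachable from N, so their rules don't affect L(N).) The grammar is stratified — N handles '*' (left-recursive), U handles '+', H atoms. Each operator has a fixed associativity and precedence level, so every string has one parse.

Unambiguous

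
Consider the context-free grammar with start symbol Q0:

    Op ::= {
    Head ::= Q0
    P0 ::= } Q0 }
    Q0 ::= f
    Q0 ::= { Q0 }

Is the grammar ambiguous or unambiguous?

Unambiguous

Only Q0 is reachable from Q0; ignoring the rest: L(Q0) is { openⁿ atom closeⁿ : n ≥ 0 }. The bracket depth fixes n, and the derivation is forced at every step.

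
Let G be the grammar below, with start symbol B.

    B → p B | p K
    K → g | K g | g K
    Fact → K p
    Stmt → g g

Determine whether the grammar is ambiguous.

Ambiguous

Witness: p g g

Derivation 1: B ⇒ p K ⇒ p K g ⇒ p g g
Derivation 2: B ⇒ p K ⇒ p g K ⇒ p g g

Two distinct leftmost derivations for the same string.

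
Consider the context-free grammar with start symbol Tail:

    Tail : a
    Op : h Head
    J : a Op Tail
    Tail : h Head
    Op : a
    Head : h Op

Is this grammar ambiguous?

(J is unreachable from Tail, so its rules don't affect L(Tail).) The reachable rules are right-linear with at most one rule per (nonterminal, next-terminal) pair. Each input token forces the next rule, so parsing is deterministic.

Unambiguous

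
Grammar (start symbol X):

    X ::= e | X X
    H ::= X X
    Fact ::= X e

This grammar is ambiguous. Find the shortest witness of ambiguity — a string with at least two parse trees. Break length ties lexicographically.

e e e

length 1: no string has ≥2 trees
length 2: no string has ≥2 trees
length 3: e e e has 2 parse trees

Two derivations of e e e:
  X ⇒ X X ⇒ e X ⇒ e X X ⇒ e e X ⇒ e e e
  X ⇒ X X ⇒ X X X ⇒ e X X ⇒ e e X ⇒ e e e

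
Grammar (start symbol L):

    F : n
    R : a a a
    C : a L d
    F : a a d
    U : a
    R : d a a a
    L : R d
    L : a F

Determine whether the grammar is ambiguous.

Witness: a a a d

Derivation 1: L ⇒ R d ⇒ a a a d
Derivation 2: L ⇒ a F ⇒ a a a d

Two distinct leftmost derivations for the same string.

Ambiguous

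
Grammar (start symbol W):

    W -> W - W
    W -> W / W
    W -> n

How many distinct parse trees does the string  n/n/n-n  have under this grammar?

5

Parse trees for n/n/n-n:
  [W [W [W n] / [W [W n] / [W n]]] - [W n]]
  [W [W [W [W n] / [W n]] / [W n]] - [W n]]
  [W [W n] / [W [W [W n] / [W n]] - [W n]]]
  [W [W n] / [W [W n] / [W [W n] - [W n]]]]
  [W [W [W n] / [W n]] / [W [W n] - [W n]]]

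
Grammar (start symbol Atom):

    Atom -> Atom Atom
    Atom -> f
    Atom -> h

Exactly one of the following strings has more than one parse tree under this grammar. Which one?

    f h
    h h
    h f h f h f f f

f h: 1 tree
h h: 1 tree
h f h f h f f f: 429 trees

h f h f h f f f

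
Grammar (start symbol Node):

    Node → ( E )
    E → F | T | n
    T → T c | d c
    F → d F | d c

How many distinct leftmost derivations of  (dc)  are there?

Parse trees for (dc):
  [Node ( [E [F d c]] )]
  [Node ( [E [T d c]] )]

2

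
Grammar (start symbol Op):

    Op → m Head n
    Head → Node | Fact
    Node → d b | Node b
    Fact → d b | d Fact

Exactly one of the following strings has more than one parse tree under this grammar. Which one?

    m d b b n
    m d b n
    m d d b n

m d b b n: 1 tree
m d b n: 2 trees
m d d b n: 1 tree

m d b n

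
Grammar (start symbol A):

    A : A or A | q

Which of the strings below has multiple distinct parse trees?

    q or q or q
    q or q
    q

q or q or q

q or q or q: 2 trees
q or q: 1 tree
q: 1 tree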